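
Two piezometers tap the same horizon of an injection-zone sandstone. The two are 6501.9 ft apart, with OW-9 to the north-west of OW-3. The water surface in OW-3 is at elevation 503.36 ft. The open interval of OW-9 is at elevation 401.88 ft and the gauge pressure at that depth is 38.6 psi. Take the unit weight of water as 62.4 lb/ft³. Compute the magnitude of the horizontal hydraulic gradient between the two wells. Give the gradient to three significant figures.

i ≈ 0.00191

Total head at OW-3: h = 503.36 ft (water level in the piezometer is the total head).
Pressure head at OW-9: ψ = 144·P/γ = 144 × 38.6 / 62.4 = 89.08 ft.
Total head at OW-9: h = z + ψ = 401.88 + 89.08 = 490.96 ft.
Head difference: h(OW-3) − h(OW-9) = 503.36 − 490.96 = 12.40 ft.
Hydraulic gradient: i = |Δh| / L = 12.40 / 6501.9 = 0.00191.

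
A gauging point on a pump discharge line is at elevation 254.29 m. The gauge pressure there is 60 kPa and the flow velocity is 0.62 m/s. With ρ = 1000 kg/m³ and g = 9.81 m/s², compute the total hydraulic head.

h ≈ 260.43 m

Pressure head ψ = P/(ρg) = 60×1000 / (1000 × 9.81) = 6.12 m.
Velocity head = v²/(2g) = 0.62² / (2 × 9.81) = 0.020 m.
h = z + ψ + v²/(2g) = 254.29 + 6.12 + 0.020 = 260.43 m.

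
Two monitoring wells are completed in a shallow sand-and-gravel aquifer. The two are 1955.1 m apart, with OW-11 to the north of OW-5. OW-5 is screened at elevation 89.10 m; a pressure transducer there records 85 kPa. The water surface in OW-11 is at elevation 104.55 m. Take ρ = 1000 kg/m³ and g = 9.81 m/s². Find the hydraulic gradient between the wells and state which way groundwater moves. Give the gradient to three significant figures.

i ≈ 0.00347; groundwater flows toward the south

Pressure head at OW-5: ψ = P/(ρg) = 85×1000 / (1000 × 9.81) = 8.66 m.
Total head at OW-5: h = z + ψ = 89.10 + 8.66 = 97.76 m.
Total head at OW-11: h = 104.55 m (water level in the piezometer is the total head).
Head difference: h(OW-5) − h(OW-11) = 97.76 − 104.55 = -6.79 m.
Hydraulic gradient: i = |Δh| / L = 6.79 / 1955.1 = 0.00347.
Flow is from higher to lower head: from OW-11 toward OW-5, i.e. toward the south.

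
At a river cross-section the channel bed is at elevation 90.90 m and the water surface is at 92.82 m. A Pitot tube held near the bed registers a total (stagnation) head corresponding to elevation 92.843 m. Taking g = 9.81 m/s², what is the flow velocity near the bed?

v ≈ 0.672 m/s

Near the bed, under hydrostatic conditions, the piezometric head (z + ψ) equals the free-surface elevation, 92.82 m.
Velocity head = total − piezometric = 92.843 − 92.82 = 0.023 m.
v = √(2g·h_v) = √(2 × 9.81 × 0.023) = 0.672 m/s.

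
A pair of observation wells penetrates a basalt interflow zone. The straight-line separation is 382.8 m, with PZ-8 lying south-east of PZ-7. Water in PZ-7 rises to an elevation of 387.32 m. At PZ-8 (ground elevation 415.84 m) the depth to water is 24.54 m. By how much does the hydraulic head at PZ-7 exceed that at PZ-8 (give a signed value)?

Total head at PZ-7: h = 387.32 m (water level in the piezometer is the total head).
Total head at PZ-8: h = 415.84 − 24.54 = 391.30 m.
Head difference: h(PZ-7) − h(PZ-8) = 387.32 − 391.30 = -3.98 m.

Δh ≈ -3.98 m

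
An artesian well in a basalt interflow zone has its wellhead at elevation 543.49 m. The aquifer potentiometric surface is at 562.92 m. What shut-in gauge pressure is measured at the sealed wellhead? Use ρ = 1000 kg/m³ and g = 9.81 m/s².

P ≈ 191 kPa

Head above the cap: Δh = 562.92 − 543.49 = 19.43 m.
P = ρgΔh = 1000 × 9.81 × 19.43 = 190608 Pa ≈ 191 kPa.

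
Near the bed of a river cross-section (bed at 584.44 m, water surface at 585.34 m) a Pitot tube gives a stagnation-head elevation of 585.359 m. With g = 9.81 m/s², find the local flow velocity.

v ≈ 0.611 m/s

Near the bed, under hydrostatic conditions, the piezometric head (z + ψ) equals the free-surface elevation, 585.34 m.
Velocity head = total − piezometric = 585.359 − 585.34 = 0.019 m.
v = √(2g·h_v) = √(2 × 9.81 × 0.019) = 0.611 m/s.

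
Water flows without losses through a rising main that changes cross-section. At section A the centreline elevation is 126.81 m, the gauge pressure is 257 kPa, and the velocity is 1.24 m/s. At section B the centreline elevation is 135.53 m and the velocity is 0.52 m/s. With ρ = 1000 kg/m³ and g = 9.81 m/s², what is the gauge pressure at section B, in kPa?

P₂ ≈ 172 kPa

Pressure head at A: ψ₁ = P₁/(ρg) = 257×1000 / (1000 × 9.81) = 26.20 m.
Velocity heads: v₁²/2g = 1.24²/19.62 = 0.078 m; v₂²/2g = 0.52²/19.62 = 0.014 m.
Total head H = z₁ + ψ₁ + v₁²/2g = 126.81 + 26.20 + 0.078 = 153.09 m.
ψ₂ = H − z₂ − v₂²/2g = 153.09 − 135.53 − 0.014 = 17.55 m.
P₂ = ρgψ₂ = 1000 × 9.81 × 17.55 ≈ 172 kPa.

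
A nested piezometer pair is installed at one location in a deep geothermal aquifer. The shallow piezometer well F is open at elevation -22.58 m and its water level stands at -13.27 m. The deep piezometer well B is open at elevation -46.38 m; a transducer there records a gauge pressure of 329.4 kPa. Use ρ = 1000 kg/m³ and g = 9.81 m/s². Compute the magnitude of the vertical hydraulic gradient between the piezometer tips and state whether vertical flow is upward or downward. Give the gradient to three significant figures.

Total head at well F: h = -13.27 m (water level in the standpipe).
Pressure head at well B: ψ = P/(ρg) = 329.4×1000 / (1000 × 9.81) = 33.58 m.
Total head at well B: h = z + ψ = -46.38 + 33.58 = -12.80 m.
Δh = h(well F) − h(well B) = -13.27 − (-12.80) = -0.47 m.
Vertical separation Δz = -22.58 − (-46.38) = 23.80 m.
|i_v| = |Δh| / Δz = 0.47 / 23.80 = 0.0197.
Head is higher in the deep piezometer, so vertical flow is upward (discharge condition).

|i_v| ≈ 0.0197; vertical flow is upward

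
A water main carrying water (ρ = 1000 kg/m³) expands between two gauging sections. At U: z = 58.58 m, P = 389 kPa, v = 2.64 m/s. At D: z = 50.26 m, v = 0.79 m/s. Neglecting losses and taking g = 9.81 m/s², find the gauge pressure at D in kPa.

Pressure head at U: ψ₁ = P₁/(ρg) = 389×1000 / (1000 × 9.81) = 39.65 m.
Velocity heads: v₁²/2g = 2.64²/19.62 = 0.355 m; v₂²/2g = 0.79²/19.62 = 0.032 m.
Total head H = z₁ + ψ₁ + v₁²/2g = 58.58 + 39.65 + 0.355 = 98.58 m.
ψ₂ = H − z₂ − v₂²/2g = 98.58 − 50.26 − 0.032 = 48.29 m.
P₂ = ρgψ₂ = 1000 × 9.81 × 48.29 ≈ 474 kPa.

P₂ ≈ 474 kPa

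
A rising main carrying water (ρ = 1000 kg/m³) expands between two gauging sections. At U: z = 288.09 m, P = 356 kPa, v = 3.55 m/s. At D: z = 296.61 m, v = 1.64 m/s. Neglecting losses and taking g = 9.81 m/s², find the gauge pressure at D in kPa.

P₂ ≈ 277 kPa

Pressure head at U: ψ₁ = P₁/(ρg) = 356×1000 / (1000 × 9.81) = 36.29 m.
Velocity heads: v₁²/2g = 3.55²/19.62 = 0.642 m; v₂²/2g = 1.64²/19.62 = 0.137 m.
Total head H = z₁ + ψ₁ + v₁²/2g = 288.09 + 36.29 + 0.642 = 325.02 m.
ψ₂ = H − z₂ − v₂²/2g = 325.02 − 296.61 − 0.137 = 28.27 m.
P₂ = ρgψ₂ = 1000 × 9.81 × 28.27 ≈ 277 kPa.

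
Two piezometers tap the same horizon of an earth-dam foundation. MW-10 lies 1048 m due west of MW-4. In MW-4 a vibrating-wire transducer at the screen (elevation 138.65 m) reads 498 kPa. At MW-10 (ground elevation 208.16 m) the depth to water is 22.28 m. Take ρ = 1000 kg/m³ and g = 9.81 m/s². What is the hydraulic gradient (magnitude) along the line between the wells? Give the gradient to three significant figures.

i ≈ 0.00337

Pressure head at MW-4: ψ = P/(ρg) = 498×1000 / (1000 × 9.81) = 50.76 m.
Total head at MW-4: h = z + ψ = 138.65 + 50.76 = 189.41 m.
Total head at MW-10: h = 208.16 − 22.28 = 185.88 m.
Head difference: h(MW-4) − h(MW-10) = 189.41 − 185.88 = 3.53 m.
Hydraulic gradient: i = |Δh| / L = 3.53 / 1048 = 0.00337.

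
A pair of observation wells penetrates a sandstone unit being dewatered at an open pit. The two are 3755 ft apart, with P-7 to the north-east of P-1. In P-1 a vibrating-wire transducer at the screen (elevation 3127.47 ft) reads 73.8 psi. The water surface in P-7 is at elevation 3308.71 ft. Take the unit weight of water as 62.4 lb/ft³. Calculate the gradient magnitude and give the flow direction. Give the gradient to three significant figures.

Pressure head at P-1: ψ = 144·P/γ = 144 × 73.8 / 62.4 = 170.31 ft.
Total head at P-1: h = z + ψ = 3127.47 + 170.31 = 3297.78 ft.
Total head at P-7: h = 3308.71 ft (water level in the piezometer is the total head).
Head difference: h(P-1) − h(P-7) = 3297.78 − 3308.71 = -10.93 ft.
Hydraulic gradient: i = |Δh| / L = 10.93 / 3755 = 0.00291.
Flow is from higher to lower head: from P-7 toward P-1, i.e. toward the south-west.

i ≈ 0.00291; groundwater flows toward the south-west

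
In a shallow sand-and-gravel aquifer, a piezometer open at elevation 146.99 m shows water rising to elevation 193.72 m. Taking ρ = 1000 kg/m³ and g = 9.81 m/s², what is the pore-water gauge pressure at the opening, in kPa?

Pressure head ψ = h − z = 193.72 − 146.99 = 46.73 m.
P = ρgψ = 1000 × 9.81 × 46.73 = 458421 Pa ≈ 458 kPa.

P ≈ 458 kPa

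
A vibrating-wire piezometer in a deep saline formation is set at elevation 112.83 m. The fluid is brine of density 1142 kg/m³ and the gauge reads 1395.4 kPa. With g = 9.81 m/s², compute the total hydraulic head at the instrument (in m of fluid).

ψ = P/(ρg) = 1395.4×1000 / (1142 × 9.81) = 124.56 m.
h = z + ψ = 112.83 + 124.56 = 237.39 m.

h ≈ 237.39 m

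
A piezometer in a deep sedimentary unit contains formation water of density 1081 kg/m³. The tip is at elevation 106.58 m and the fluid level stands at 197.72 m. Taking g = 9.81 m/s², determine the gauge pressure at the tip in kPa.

Pressure head ψ = h − z = 197.72 − 106.58 = 91.14 m.
P = ρgψ = 1081 × 9.81 × 91.14 = 966504 Pa ≈ 967 kPa.

P ≈ 967 kPa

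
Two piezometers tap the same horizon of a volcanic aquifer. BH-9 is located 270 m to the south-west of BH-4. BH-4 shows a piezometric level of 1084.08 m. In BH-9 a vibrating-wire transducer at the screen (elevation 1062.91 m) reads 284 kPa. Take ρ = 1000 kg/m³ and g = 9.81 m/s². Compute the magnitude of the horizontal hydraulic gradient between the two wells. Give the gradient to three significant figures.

i ≈ 0.0288

Total head at BH-4: h = 1084.08 m (water level in the piezometer is the total head).
Pressure head at BH-9: ψ = P/(ρg) = 284×1000 / (1000 × 9.81) = 28.95 m.
Total head at BH-9: h = z + ψ = 1062.91 + 28.95 = 1091.86 m.
Head difference: h(BH-4) − h(BH-9) = 1084.08 − 1091.86 = -7.78 m.
Hydraulic gradient: i = |Δh| / L = 7.78 / 270 = 0.0288.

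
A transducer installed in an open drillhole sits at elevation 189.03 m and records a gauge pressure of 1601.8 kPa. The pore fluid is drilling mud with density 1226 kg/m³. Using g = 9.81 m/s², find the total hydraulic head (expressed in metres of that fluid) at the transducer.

ψ = P/(ρg) = 1601.8×1000 / (1226 × 9.81) = 133.18 m.
h = z + ψ = 189.03 + 133.18 = 322.21 m.

h ≈ 322.21 m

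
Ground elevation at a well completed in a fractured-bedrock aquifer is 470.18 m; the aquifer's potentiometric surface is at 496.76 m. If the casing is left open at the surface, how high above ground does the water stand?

≈ 26.58 m above ground

Water rises to the potentiometric surface, so the rise above ground = 496.76 − 470.18 = 26.58 m.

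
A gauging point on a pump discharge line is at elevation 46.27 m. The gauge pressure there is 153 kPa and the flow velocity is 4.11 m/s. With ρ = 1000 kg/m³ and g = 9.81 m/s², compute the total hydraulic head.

h ≈ 62.73 m

Pressure head ψ = P/(ρg) = 153×1000 / (1000 × 9.81) = 15.60 m.
Velocity head = v²/(2g) = 4.11² / (2 × 9.81) = 0.861 m.
h = z + ψ + v²/(2g) = 46.27 + 15.60 + 0.861 = 62.73 m.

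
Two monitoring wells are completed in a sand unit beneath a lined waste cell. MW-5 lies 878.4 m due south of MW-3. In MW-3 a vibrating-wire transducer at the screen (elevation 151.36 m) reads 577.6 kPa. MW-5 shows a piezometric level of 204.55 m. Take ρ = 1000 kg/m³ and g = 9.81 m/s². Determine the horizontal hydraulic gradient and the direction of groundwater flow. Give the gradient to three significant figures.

Pressure head at MW-3: ψ = P/(ρg) = 577.6×1000 / (1000 × 9.81) = 58.88 m.
Total head at MW-3: h = z + ψ = 151.36 + 58.88 = 210.24 m.
Total head at MW-5: h = 204.55 m (water level in the piezometer is the total head).
Head difference: h(MW-3) − h(MW-5) = 210.24 − 204.55 = 5.69 m.
Hydraulic gradient: i = |Δh| / L = 5.69 / 878.4 = 0.00648.
Flow is from higher to lower head: from MW-3 toward MW-5, i.e. toward the south.

i ≈ 0.00648; groundwater flows toward the south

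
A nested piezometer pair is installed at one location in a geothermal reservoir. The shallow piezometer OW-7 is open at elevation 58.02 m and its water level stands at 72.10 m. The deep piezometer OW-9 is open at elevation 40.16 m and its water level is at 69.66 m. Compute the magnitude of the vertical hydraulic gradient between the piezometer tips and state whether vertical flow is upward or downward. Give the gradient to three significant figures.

|i_v| ≈ 0.137; vertical flow is downward

Total head at OW-7: h = 72.10 m (water level in the standpipe).
Total head at OW-9: h = 69.66 m.
Δh = h(OW-7) − h(OW-9) = 72.10 − 69.66 = 2.44 m.
Vertical separation Δz = 58.02 − 40.16 = 17.86 m.
|i_v| = |Δh| / Δz = 2.44 / 17.86 = 0.137.
Head is higher in the shallow piezometer, so vertical flow is downward (recharge condition).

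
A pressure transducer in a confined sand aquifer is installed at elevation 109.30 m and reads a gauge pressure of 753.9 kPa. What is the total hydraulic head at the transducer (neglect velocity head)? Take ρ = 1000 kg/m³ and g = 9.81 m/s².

ψ = P/(ρg) = 753.9×1000 / (1000 × 9.81) = 76.85 m.
h = z + ψ = 109.30 + 76.85 = 186.15 m.

h ≈ 186.15 m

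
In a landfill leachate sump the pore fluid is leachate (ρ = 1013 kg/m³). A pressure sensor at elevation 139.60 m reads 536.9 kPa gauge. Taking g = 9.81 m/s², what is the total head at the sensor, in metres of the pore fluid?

ψ = P/(ρg) = 536.9×1000 / (1013 × 9.81) = 54.03 m.
h = z + ψ = 139.60 + 54.03 = 193.63 m.

h ≈ 193.63 m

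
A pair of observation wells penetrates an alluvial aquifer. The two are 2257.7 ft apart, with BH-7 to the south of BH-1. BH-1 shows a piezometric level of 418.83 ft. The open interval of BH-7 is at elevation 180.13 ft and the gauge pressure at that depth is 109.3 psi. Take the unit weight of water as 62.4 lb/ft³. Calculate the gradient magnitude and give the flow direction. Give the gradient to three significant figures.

Total head at BH-1: h = 418.83 ft (water level in the piezometer is the total head).
Pressure head at BH-7: ψ = 144·P/γ = 144 × 109.3 / 62.4 = 252.23 ft.
Total head at BH-7: h = z + ψ = 180.13 + 252.23 = 432.36 ft.
Head difference: h(BH-1) − h(BH-7) = 418.83 − 432.36 = -13.53 ft.
Hydraulic gradient: i = |Δh| / L = 13.53 / 2257.7 = 0.00599.
Flow is from higher to lower head: from BH-7 toward BH-1, i.e. toward the north.

i ≈ 0.00599; groundwater flows toward the north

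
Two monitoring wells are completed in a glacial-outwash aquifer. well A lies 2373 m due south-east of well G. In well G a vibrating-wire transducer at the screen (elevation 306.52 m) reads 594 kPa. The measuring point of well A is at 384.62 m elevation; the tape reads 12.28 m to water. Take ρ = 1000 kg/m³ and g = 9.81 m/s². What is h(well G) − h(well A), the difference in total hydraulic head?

Pressure head at well G: ψ = P/(ρg) = 594×1000 / (1000 × 9.81) = 60.55 m.
Total head at well G: h = z + ψ = 306.52 + 60.55 = 367.07 m.
Total head at well A: h = 384.62 − 12.28 = 372.34 m.
Head difference: h(well G) − h(well A) = 367.07 − 372.34 = -5.27 m.

Δh ≈ -5.27 m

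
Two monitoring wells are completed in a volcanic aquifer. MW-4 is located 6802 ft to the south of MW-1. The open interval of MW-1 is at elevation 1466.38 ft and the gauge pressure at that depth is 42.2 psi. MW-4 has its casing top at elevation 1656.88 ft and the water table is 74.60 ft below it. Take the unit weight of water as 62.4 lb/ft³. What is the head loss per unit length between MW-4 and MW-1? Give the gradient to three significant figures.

Pressure head at MW-1: ψ = 144·P/γ = 144 × 42.2 / 62.4 = 97.38 ft.
Total head at MW-1: h = z + ψ = 1466.38 + 97.38 = 1563.76 ft.
Total head at MW-4: h = 1656.88 − 74.60 = 1582.28 ft.
Head difference: h(MW-1) − h(MW-4) = 1563.76 − 1582.28 = -18.52 ft.
Hydraulic gradient: i = |Δh| / L = 18.52 / 6802 = 0.00272.

i ≈ 0.00272 ft/ft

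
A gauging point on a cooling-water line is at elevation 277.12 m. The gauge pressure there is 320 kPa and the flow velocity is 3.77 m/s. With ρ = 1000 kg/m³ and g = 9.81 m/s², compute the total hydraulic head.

Pressure head ψ = P/(ρg) = 320×1000 / (1000 × 9.81) = 32.62 m.
Velocity head = v²/(2g) = 3.77² / (2 × 9.81) = 0.724 m.
h = z + ψ + v²/(2g) = 277.12 + 32.62 + 0.724 = 310.46 m.

h ≈ 310.46 m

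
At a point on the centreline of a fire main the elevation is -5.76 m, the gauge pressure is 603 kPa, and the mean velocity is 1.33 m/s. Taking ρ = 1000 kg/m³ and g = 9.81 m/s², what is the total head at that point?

h ≈ 55.80 m

Pressure head ψ = P/(ρg) = 603×1000 / (1000 × 9.81) = 61.47 m.
Velocity head = v²/(2g) = 1.33² / (2 × 9.81) = 0.090 m.
h = z + ψ + v²/(2g) = -5.76 + 61.47 + 0.090 = 55.80 m.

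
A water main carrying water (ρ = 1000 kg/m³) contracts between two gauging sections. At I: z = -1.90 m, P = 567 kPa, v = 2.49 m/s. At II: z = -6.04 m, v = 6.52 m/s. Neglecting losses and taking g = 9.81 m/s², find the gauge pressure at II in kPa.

Pressure head at I: ψ₁ = P₁/(ρg) = 567×1000 / (1000 × 9.81) = 57.80 m.
Velocity heads: v₁²/2g = 2.49²/19.62 = 0.316 m; v₂²/2g = 6.52²/19.62 = 2.167 m.
Total head H = z₁ + ψ₁ + v₁²/2g = -1.90 + 57.80 + 0.316 = 56.22 m.
ψ₂ = H − z₂ − v₂²/2g = 56.22 − (-6.04) − 2.167 = 60.09 m.
P₂ = ρgψ₂ = 1000 × 9.81 × 60.09 ≈ 589 kPa.

P₂ ≈ 589 kPa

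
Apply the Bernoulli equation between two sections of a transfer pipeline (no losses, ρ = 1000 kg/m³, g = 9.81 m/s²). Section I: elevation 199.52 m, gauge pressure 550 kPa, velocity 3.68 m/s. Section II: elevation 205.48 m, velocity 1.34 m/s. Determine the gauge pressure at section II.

Pressure head at I: ψ₁ = P₁/(ρg) = 550×1000 / (1000 × 9.81) = 56.07 m.
Velocity heads: v₁²/2g = 3.68²/19.62 = 0.690 m; v₂²/2g = 1.34²/19.62 = 0.092 m.
Total head H = z₁ + ψ₁ + v₁²/2g = 199.52 + 56.07 + 0.690 = 256.28 m.
ψ₂ = H − z₂ − v₂²/2g = 256.28 − 205.48 − 0.092 = 50.71 m.
P₂ = ρgψ₂ = 1000 × 9.81 × 50.71 ≈ 497 kPa.

P₂ ≈ 497 kPa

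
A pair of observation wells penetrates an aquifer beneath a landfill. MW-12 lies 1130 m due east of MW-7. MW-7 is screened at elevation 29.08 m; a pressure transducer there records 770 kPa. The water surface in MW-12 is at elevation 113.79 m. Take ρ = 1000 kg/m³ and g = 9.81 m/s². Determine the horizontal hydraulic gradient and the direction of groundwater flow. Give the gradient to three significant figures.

Pressure head at MW-7: ψ = P/(ρg) = 770×1000 / (1000 × 9.81) = 78.49 m.
Total head at MW-7: h = z + ψ = 29.08 + 78.49 = 107.57 m.
Total head at MW-12: h = 113.79 m (water level in the piezometer is the total head).
Head difference: h(MW-7) − h(MW-12) = 107.57 − 113.79 = -6.22 m.
Hydraulic gradient: i = |Δh| / L = 6.22 / 1130 = 0.00550.
Flow is from higher to lower head: from MW-12 toward MW-7, i.e. toward the west.

i ≈ 0.00550; groundwater flows toward the west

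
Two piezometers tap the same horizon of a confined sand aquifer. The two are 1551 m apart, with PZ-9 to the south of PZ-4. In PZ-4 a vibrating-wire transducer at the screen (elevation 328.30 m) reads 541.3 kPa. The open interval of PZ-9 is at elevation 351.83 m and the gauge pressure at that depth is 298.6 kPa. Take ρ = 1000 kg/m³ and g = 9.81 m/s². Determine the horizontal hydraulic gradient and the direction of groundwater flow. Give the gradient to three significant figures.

Pressure head at PZ-4: ψ = P/(ρg) = 541.3×1000 / (1000 × 9.81) = 55.18 m.
Total head at PZ-4: h = z + ψ = 328.30 + 55.18 = 383.48 m.
Pressure head at PZ-9: ψ = P/(ρg) = 298.6×1000 / (1000 × 9.81) = 30.44 m.
Total head at PZ-9: h = z + ψ = 351.83 + 30.44 = 382.27 m.
Head difference: h(PZ-4) − h(PZ-9) = 383.48 − 382.27 = 1.21 m.
Hydraulic gradient: i = |Δh| / L = 1.21 / 1551 = 0.000780.
Flow is from higher to lower head: from PZ-4 toward PZ-9, i.e. toward the south.

i ≈ 0.000780; groundwater flows toward the south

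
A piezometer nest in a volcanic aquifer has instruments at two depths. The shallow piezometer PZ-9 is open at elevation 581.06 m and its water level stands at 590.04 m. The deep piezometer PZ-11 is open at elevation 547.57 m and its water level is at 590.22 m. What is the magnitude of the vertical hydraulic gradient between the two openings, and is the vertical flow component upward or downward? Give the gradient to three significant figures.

|i_v| ≈ 0.00537; vertical flow is upward

Total head at PZ-9: h = 590.04 m (water level in the standpipe).
Total head at PZ-11: h = 590.22 m.
Δh = h(PZ-9) − h(PZ-11) = 590.04 − 590.22 = -0.18 m.
Vertical separation Δz = 581.06 − 547.57 = 33.49 m.
|i_v| = |Δh| / Δz = 0.18 / 33.49 = 0.00537.
Head is higher in the deep piezometer, so vertical flow is upward (discharge condition).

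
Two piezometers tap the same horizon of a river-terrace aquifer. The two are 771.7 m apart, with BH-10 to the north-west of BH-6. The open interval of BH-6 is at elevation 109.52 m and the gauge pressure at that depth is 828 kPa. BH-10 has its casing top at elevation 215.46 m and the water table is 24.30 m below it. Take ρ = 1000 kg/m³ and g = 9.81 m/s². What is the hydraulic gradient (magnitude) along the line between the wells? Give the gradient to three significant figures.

i ≈ 0.00358

Pressure head at BH-6: ψ = P/(ρg) = 828×1000 / (1000 × 9.81) = 84.40 m.
Total head at BH-6: h = z + ψ = 109.52 + 84.40 = 193.92 m.
Total head at BH-10: h = 215.46 − 24.30 = 191.16 m.
Head difference: h(BH-6) − h(BH-10) = 193.92 − 191.16 = 2.76 m.
Hydraulic gradient: i = |Δh| / L = 2.76 / 771.7 = 0.00358.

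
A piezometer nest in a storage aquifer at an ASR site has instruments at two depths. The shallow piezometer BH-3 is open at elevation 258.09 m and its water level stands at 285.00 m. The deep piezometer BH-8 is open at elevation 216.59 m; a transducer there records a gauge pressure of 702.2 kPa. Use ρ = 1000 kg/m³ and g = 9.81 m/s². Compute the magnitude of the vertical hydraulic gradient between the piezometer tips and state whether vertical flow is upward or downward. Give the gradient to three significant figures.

|i_v| ≈ 0.0764; vertical flow is upward

Total head at BH-3: h = 285.00 m (water level in the standpipe).
Pressure head at BH-8: ψ = P/(ρg) = 702.2×1000 / (1000 × 9.81) = 71.58 m.
Total head at BH-8: h = z + ψ = 216.59 + 71.58 = 288.17 m.
Δh = h(BH-3) − h(BH-8) = 285.00 − 288.17 = -3.17 m.
Vertical separation Δz = 258.09 − 216.59 = 41.50 m.
|i_v| = |Δh| / Δz = 3.17 / 41.50 = 0.0764.
Head is higher in the deep piezometer, so vertical flow is upward (discharge condition).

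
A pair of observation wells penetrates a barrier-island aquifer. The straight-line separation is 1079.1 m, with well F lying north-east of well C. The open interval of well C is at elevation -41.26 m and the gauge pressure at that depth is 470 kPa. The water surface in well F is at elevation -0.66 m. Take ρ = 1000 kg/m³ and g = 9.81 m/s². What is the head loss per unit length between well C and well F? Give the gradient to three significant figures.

Pressure head at well C: ψ = P/(ρg) = 470×1000 / (1000 × 9.81) = 47.91 m.
Total head at well C: h = z + ψ = -41.26 + 47.91 = 6.65 m.
Total head at well F: h = -0.66 m (water level in the piezometer is the total head).
Head difference: h(well C) − h(well F) = 6.65 − (-0.66) = 7.31 m.
Hydraulic gradient: i = |Δh| / L = 7.31 / 1079.1 = 0.00677.

i ≈ 0.00677 m/m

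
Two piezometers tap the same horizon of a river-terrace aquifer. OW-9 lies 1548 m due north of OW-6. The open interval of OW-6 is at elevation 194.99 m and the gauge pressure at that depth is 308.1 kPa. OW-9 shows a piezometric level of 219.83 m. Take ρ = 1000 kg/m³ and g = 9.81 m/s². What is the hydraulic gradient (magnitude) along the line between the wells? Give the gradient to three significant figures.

Pressure head at OW-6: ψ = P/(ρg) = 308.1×1000 / (1000 × 9.81) = 31.41 m.
Total head at OW-6: h = z + ψ = 194.99 + 31.41 = 226.40 m.
Total head at OW-9: h = 219.83 m (water level in the piezometer is the total head).
Head difference: h(OW-6) − h(OW-9) = 226.40 − 219.83 = 6.57 m.
Hydraulic gradient: i = |Δh| / L = 6.57 / 1548 = 0.00424.

i ≈ 0.00424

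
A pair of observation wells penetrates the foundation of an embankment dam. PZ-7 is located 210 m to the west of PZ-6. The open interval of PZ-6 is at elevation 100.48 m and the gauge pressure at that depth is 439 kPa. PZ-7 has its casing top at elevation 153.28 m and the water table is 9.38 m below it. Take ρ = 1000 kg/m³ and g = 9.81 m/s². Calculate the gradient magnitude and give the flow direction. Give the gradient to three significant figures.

Pressure head at PZ-6: ψ = P/(ρg) = 439×1000 / (1000 × 9.81) = 44.75 m.
Total head at PZ-6: h = z + ψ = 100.48 + 44.75 = 145.23 m.
Total head at PZ-7: h = 153.28 − 9.38 = 143.90 m.
Head difference: h(PZ-6) − h(PZ-7) = 145.23 − 143.90 = 1.33 m.
Hydraulic gradient: i = |Δh| / L = 1.33 / 210 = 0.00633.
Flow is from higher to lower head: from PZ-6 toward PZ-7, i.e. toward the west.

i ≈ 0.00633; groundwater flows toward the west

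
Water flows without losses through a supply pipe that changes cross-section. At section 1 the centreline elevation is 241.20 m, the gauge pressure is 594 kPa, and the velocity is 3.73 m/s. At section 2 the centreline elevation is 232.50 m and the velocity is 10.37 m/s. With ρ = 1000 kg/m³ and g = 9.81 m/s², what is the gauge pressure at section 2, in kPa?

Pressure head at 1: ψ₁ = P₁/(ρg) = 594×1000 / (1000 × 9.81) = 60.55 m.
Velocity heads: v₁²/2g = 3.73²/19.62 = 0.709 m; v₂²/2g = 10.37²/19.62 = 5.481 m.
Total head H = z₁ + ψ₁ + v₁²/2g = 241.20 + 60.55 + 0.709 = 302.46 m.
ψ₂ = H − z₂ − v₂²/2g = 302.46 − 232.50 − 5.481 = 64.48 m.
P₂ = ρgψ₂ = 1000 × 9.81 × 64.48 ≈ 633 kPa.

P₂ ≈ 633 kPa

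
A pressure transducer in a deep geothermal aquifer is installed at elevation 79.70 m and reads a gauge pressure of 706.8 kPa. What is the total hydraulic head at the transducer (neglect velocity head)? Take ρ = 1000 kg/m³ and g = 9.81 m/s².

h ≈ 151.75 m

ψ = P/(ρg) = 706.8×1000 / (1000 × 9.81) = 72.05 m.
h = z + ψ = 79.70 + 72.05 = 151.75 m.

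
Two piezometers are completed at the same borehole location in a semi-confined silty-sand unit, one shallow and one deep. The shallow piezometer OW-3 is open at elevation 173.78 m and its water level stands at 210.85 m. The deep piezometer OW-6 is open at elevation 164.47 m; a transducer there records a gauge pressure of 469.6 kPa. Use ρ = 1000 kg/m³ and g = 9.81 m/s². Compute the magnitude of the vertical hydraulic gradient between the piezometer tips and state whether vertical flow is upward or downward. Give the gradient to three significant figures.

Total head at OW-3: h = 210.85 m (water level in the standpipe).
Pressure head at OW-6: ψ = P/(ρg) = 469.6×1000 / (1000 × 9.81) = 47.87 m.
Total head at OW-6: h = z + ψ = 164.47 + 47.87 = 212.34 m.
Δh = h(OW-3) − h(OW-6) = 210.85 − 212.34 = -1.49 m.
Vertical separation Δz = 173.78 − 164.47 = 9.31 m.
|i_v| = |Δh| / Δz = 1.49 / 9.31 = 0.160.
Head is higher in the deep piezometer, so vertical flow is upward (discharge condition).

|i_v| ≈ 0.160; vertical flow is upward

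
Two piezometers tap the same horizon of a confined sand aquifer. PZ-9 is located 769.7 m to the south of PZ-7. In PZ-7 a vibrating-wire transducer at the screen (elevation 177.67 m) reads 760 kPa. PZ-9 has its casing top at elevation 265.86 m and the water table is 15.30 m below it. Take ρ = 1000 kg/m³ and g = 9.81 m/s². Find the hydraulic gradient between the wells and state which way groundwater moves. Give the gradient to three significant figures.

i ≈ 0.00595; groundwater flows toward the south

Pressure head at PZ-7: ψ = P/(ρg) = 760×1000 / (1000 × 9.81) = 77.47 m.
Total head at PZ-7: h = z + ψ = 177.67 + 77.47 = 255.14 m.
Total head at PZ-9: h = 265.86 − 15.30 = 250.56 m.
Head difference: h(PZ-7) − h(PZ-9) = 255.14 − 250.56 = 4.58 m.
Hydraulic gradient: i = |Δh| / L = 4.58 / 769.7 = 0.00595.
Flow is from higher to lower head: from PZ-7 toward PZ-9, i.e. toward the south.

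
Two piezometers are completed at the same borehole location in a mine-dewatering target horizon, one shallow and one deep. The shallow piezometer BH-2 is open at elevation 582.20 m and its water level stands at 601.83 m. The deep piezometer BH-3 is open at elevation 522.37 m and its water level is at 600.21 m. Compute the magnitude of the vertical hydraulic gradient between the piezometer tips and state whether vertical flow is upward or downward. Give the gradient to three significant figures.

Total head at BH-2: h = 601.83 m (water level in the standpipe).
Total head at BH-3: h = 600.21 m.
Δh = h(BH-2) − h(BH-3) = 601.83 − 600.21 = 1.62 m.
Vertical separation Δz = 582.20 − 522.37 = 59.83 m.
|i_v| = |Δh| / Δz = 1.62 / 59.83 = 0.0271.
Head is higher in the shallow piezometer, so vertical flow is downward (recharge condition).

|i_v| ≈ 0.0271; vertical flow is downward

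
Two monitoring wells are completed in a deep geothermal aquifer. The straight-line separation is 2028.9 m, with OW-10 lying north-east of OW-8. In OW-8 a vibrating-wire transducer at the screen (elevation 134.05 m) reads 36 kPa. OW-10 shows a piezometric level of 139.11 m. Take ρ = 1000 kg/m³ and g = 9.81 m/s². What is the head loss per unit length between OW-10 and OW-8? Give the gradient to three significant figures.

i ≈ 0.000685 m/m

Pressure head at OW-8: ψ = P/(ρg) = 36×1000 / (1000 × 9.81) = 3.67 m.
Total head at OW-8: h = z + ψ = 134.05 + 3.67 = 137.72 m.
Total head at OW-10: h = 139.11 m (water level in the piezometer is the total head).
Head difference: h(OW-8) − h(OW-10) = 137.72 − 139.11 = -1.39 m.
Hydraulic gradient: i = |Δh| / L = 1.39 / 2028.9 = 0.000685.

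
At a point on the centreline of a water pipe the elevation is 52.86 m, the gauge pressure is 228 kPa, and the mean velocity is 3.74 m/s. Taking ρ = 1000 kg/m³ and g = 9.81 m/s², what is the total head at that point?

Pressure head ψ = P/(ρg) = 228×1000 / (1000 × 9.81) = 23.24 m.
Velocity head = v²/(2g) = 3.74² / (2 × 9.81) = 0.713 m.
h = z + ψ + v²/(2g) = 52.86 + 23.24 + 0.713 = 76.81 m.

h ≈ 76.81 m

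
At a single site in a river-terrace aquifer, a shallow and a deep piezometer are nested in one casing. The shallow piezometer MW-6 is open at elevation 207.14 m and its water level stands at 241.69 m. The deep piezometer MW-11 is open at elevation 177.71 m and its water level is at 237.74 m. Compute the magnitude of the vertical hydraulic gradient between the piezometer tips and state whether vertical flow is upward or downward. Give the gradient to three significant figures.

Total head at MW-6: h = 241.69 m (water level in the standpipe).
Total head at MW-11: h = 237.74 m.
Δh = h(MW-6) − h(MW-11) = 241.69 − 237.74 = 3.95 m.
Vertical separation Δz = 207.14 − 177.71 = 29.43 m.
|i_v| = |Δh| / Δz = 3.95 / 29.43 = 0.134.
Head is higher in the shallow piezometer, so vertical flow is downward (recharge condition).

|i_v| ≈ 0.134; vertical flow is downward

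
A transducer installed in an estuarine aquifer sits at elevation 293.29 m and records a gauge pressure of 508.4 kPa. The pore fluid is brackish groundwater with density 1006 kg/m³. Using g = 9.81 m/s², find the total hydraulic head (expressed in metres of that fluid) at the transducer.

ψ = P/(ρg) = 508.4×1000 / (1006 × 9.81) = 51.52 m.
h = z + ψ = 293.29 + 51.52 = 344.81 m.

h ≈ 344.81 m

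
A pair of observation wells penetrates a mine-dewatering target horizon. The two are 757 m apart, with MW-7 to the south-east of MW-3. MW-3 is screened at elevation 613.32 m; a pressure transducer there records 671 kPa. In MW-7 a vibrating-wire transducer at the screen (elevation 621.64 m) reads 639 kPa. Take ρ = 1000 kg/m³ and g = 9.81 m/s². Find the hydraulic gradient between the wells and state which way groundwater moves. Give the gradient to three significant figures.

i ≈ 0.00668; groundwater flows toward the north-west

Pressure head at MW-3: ψ = P/(ρg) = 671×1000 / (1000 × 9.81) = 68.40 m.
Total head at MW-3: h = z + ψ = 613.32 + 68.40 = 681.72 m.
Pressure head at MW-7: ψ = P/(ρg) = 639×1000 / (1000 × 9.81) = 65.14 m.
Total head at MW-7: h = z + ψ = 621.64 + 65.14 = 686.78 m.
Head difference: h(MW-3) − h(MW-7) = 681.72 − 686.78 = -5.06 m.
Hydraulic gradient: i = |Δh| / L = 5.06 / 757 = 0.00668.
Flow is from higher to lower head: from MW-7 toward MW-3, i.e. toward the north-west.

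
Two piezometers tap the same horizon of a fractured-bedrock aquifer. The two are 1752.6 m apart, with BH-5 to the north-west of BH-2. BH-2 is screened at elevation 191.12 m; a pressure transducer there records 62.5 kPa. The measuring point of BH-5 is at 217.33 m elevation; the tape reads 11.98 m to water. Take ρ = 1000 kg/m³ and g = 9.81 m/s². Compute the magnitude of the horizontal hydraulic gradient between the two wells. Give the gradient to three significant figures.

i ≈ 0.00448

Pressure head at BH-2: ψ = P/(ρg) = 62.5×1000 / (1000 × 9.81) = 6.37 m.
Total head at BH-2: h = z + ψ = 191.12 + 6.37 = 197.49 m.
Total head at BH-5: h = 217.33 − 11.98 = 205.35 m.
Head difference: h(BH-2) − h(BH-5) = 197.49 − 205.35 = -7.86 m.
Hydraulic gradient: i = |Δh| / L = 7.86 / 1752.6 = 0.00448.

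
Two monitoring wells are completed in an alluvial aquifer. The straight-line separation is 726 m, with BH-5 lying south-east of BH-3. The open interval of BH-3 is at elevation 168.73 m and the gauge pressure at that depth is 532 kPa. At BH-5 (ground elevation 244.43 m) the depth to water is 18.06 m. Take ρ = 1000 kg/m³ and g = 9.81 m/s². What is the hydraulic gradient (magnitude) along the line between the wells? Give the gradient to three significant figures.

Pressure head at BH-3: ψ = P/(ρg) = 532×1000 / (1000 × 9.81) = 54.23 m.
Total head at BH-3: h = z + ψ = 168.73 + 54.23 = 222.96 m.
Total head at BH-5: h = 244.43 − 18.06 = 226.37 m.
Head difference: h(BH-3) − h(BH-5) = 222.96 − 226.37 = -3.41 m.
Hydraulic gradient: i = |Δh| / L = 3.41 / 726 = 0.00470.

i ≈ 0.00470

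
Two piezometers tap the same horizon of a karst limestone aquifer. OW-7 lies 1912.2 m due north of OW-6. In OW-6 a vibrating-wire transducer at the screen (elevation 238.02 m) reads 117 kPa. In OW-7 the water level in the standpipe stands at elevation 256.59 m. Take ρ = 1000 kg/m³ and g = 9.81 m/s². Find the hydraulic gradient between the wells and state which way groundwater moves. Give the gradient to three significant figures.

i ≈ 0.00347; groundwater flows toward the south

Pressure head at OW-6: ψ = P/(ρg) = 117×1000 / (1000 × 9.81) = 11.93 m.
Total head at OW-6: h = z + ψ = 238.02 + 11.93 = 249.95 m.
Total head at OW-7: h = 256.59 m (water level in the piezometer is the total head).
Head difference: h(OW-6) − h(OW-7) = 249.95 − 256.59 = -6.64 m.
Hydraulic gradient: i = |Δh| / L = 6.64 / 1912.2 = 0.00347.
Flow is from higher to lower head: from OW-7 toward OW-6, i.e. toward the south.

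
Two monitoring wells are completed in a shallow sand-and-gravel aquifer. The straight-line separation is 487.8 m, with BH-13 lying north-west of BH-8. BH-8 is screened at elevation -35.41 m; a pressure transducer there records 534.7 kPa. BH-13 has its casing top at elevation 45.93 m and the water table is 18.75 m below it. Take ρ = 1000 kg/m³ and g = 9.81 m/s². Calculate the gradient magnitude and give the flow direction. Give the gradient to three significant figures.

i ≈ 0.0166; groundwater flows toward the south-east

Pressure head at BH-8: ψ = P/(ρg) = 534.7×1000 / (1000 × 9.81) = 54.51 m.
Total head at BH-8: h = z + ψ = -35.41 + 54.51 = 19.10 m.
Total head at BH-13: h = 45.93 − 18.75 = 27.18 m.
Head difference: h(BH-8) − h(BH-13) = 19.10 − 27.18 = -8.08 m.
Hydraulic gradient: i = |Δh| / L = 8.08 / 487.8 = 0.0166.
Flow is from higher to lower head: from BH-13 toward BH-8, i.e. toward the south-east.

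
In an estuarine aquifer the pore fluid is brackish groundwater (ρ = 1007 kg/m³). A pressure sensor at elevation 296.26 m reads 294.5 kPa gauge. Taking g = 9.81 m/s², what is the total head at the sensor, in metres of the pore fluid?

h ≈ 326.07 m

ψ = P/(ρg) = 294.5×1000 / (1007 × 9.81) = 29.81 m.
h = z + ψ = 296.26 + 29.81 = 326.07 m.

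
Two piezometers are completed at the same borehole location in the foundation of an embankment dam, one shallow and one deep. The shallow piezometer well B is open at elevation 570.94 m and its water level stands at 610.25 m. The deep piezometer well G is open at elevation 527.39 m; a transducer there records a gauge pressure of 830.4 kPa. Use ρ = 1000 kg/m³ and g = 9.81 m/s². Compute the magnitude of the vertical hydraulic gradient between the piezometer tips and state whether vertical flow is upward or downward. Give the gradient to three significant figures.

|i_v| ≈ 0.0411; vertical flow is upward

Total head at well B: h = 610.25 m (water level in the standpipe).
Pressure head at well G: ψ = P/(ρg) = 830.4×1000 / (1000 × 9.81) = 84.65 m.
Total head at well G: h = z + ψ = 527.39 + 84.65 = 612.04 m.
Δh = h(well B) − h(well G) = 610.25 − 612.04 = -1.79 m.
Vertical separation Δz = 570.94 − 527.39 = 43.55 m.
|i_v| = |Δh| / Δz = 1.79 / 43.55 = 0.0411.
Head is higher in the deep piezometer, so vertical flow is upward (discharge condition).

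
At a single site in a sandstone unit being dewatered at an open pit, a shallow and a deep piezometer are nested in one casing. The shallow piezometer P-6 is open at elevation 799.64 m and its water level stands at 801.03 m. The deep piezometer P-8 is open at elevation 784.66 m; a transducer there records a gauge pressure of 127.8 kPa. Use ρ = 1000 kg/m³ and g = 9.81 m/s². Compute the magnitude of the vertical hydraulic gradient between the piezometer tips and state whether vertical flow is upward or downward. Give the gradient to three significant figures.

|i_v| ≈ 0.223; vertical flow is downward

Total head at P-6: h = 801.03 m (water level in the standpipe).
Pressure head at P-8: ψ = P/(ρg) = 127.8×1000 / (1000 × 9.81) = 13.03 m.
Total head at P-8: h = z + ψ = 784.66 + 13.03 = 797.69 m.
Δh = h(P-6) − h(P-8) = 801.03 − 797.69 = 3.34 m.
Vertical separation Δz = 799.64 − 784.66 = 14.98 m.
|i_v| = |Δh| / Δz = 3.34 / 14.98 = 0.223.
Head is higher in the shallow piezometer, so vertical flow is downward (recharge condition).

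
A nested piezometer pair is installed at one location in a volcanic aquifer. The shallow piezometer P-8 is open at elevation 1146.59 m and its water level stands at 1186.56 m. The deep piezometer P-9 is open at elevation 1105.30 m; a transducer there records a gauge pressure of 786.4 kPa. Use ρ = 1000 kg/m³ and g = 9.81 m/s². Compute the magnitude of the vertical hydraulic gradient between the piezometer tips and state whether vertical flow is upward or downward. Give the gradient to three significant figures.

|i_v| ≈ 0.0266; vertical flow is downward

Total head at P-8: h = 1186.56 m (water level in the standpipe).
Pressure head at P-9: ψ = P/(ρg) = 786.4×1000 / (1000 × 9.81) = 80.16 m.
Total head at P-9: h = z + ψ = 1105.30 + 80.16 = 1185.46 m.
Δh = h(P-8) − h(P-9) = 1186.56 − 1185.46 = 1.10 m.
Vertical separation Δz = 1146.59 − 1105.30 = 41.29 m.
|i_v| = |Δh| / Δz = 1.10 / 41.29 = 0.0266.
Head is higher in the shallow piezometer, so vertical flow is downward (recharge condition).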